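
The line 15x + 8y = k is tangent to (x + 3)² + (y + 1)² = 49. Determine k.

The line touches the circle iff its distance from (−3, −1) is 7:
|15·(−3) + 8·(−1) − k| / √289 = 7
|k − (−53)| = 7·17, so k = 66 or k = −172.

k = −172 or k = 66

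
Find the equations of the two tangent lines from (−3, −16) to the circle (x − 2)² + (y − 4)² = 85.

7x − 6y = 75 and 9x + 2y = −59

A line y − (−16) = m(x − (−3)) is tangent when its distance from (2, 4) is √85:
(5m − (20))² = 85(m² + 1)
12m² + 40m − 63 = 0, so m = 7/6 or m = −9/2.
With m = 7/6: 7x − 6y = 75. With m = −9/2: 9x + 2y = −59.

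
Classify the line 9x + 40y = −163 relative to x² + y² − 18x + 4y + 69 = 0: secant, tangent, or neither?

tangent

Substituting the line into the circle gives 1681x² − 27306x + 110889 = 0.
Δ = 745617636 − 745617636 = 0.
A repeated root: the line is tangent.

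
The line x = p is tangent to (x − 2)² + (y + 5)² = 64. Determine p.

Tangency holds when the distance from the centre (2, −5) to the line equals the radius 8:
|1·2 + 0·(−5) − p| / √1 = 8
|p − (2)| = 8, so p = 10 or p = −6.

p = −6 or p = 10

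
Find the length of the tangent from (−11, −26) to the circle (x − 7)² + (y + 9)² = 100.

3√57

The centre is (7, −9) and r = 10. The square of the distance from P to the centre is 324 + 289 = 613.
The tangent meets the radius at right angles, so tangent² = |PO|² − r² = 613 − 100 = 513.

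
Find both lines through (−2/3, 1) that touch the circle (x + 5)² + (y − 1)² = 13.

3x + 2y = 0 and 3x − 2y = −4

Let a tangent through (−2/3, 1) have slope m. Its distance from (−5, 1) must equal √13:
(−13/3m − (0))² = 13(m² + 1)
4m² − 9 = 0, so m = −3/2 or m = 3/2.
Through (−2/3, 1) these give 3x + 2y = 0 and 3x − 2y = −4.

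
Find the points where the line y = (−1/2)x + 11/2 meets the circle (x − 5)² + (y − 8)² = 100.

Express y = (11 − x)/2 and substitute into the circle:
5x² − 30x − 275 = 0  ⟹  x² − 6x − 55 = 0
x = 11 or x = −5, giving (11, 0) and (−5, 8).

(−5, 8) and (11, 0)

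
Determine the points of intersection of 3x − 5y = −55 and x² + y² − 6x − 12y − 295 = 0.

(−15, 2) and (15, 20)

Substitute y = (55 + 3x)/5:
34x² − 7650 = 0  ⟹  x² − 225 = 0
x = 15 or x = −15, giving (15, 20) and (−15, 2).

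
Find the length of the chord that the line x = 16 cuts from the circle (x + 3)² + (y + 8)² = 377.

8

The line gives x = 16. Substituting into the circle:
y² + 16y + 48 = 0
y = −4 or y = −12, giving (16, −4) and (16, −12).
|(16, −4) − (16, −12)| = √((0)² + (8)²) = 8.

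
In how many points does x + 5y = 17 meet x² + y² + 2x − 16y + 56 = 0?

0

Substituting the line into the circle gives 26x² + 96x + 329 = 0.
Δ = 9216 − 34216 = −25000.
No real roots: the line does not meet the circle.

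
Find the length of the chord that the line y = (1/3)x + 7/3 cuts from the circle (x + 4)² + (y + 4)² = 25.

Substitute y = (7 + x)/3:
10x² + 110x + 280 = 0  ⟹  x² + 11x + 28 = 0
x = −4 or x = −7, giving (−4, 1) and (−7, 0).
|(−4, 1) − (−7, 0)| = √((3)² + (1)²) = √10.

√10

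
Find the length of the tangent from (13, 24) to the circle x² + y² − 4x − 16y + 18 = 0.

√327

With centre O = (2, 8), |OP|² = 377 and r² = 50.
The tangent meets the radius at right angles, so tangent² = |PO|² − r² = 377 − 50 = 327.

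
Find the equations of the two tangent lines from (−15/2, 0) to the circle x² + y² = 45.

A line y − (0) = m(x − (−15/2)) is tangent when its distance from (0, 0) is 3√5:
(15/2m − (0))² = 45(m² + 1)
m² − 4 = 0, so m = −2 or m = 2.
With m = −2: 2x + y = −15. With m = 2: 2x − y = −15.

2x + y = −15 and 2x − y = −15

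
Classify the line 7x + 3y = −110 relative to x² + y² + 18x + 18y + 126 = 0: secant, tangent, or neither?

secant

d² = (7·(−9) + 3·(−9) − (−110))²/58 = 200/29; r² = 36.
Since d² < r², the line cuts the circle twice.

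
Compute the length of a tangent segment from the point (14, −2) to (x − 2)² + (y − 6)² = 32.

4√11

The centre is (2, 6) and r = 4√2. The square of the distance from P to the centre is 144 + 64 = 208.
The tangent meets the radius at right angles, so tangent² = |PO|² − r² = 208 − 32 = 176.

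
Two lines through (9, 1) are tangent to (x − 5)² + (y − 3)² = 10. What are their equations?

A line y − (1) = m(x − (9)) is tangent when its distance from (5, 3) is √10:
(−4m − (2))² = 10(m² + 1)
3m² + 8m − 3 = 0, so m = 1/3 or m = −3.
With m = 1/3: x − 3y = 6. With m = −3: 3x + y = 28.

x − 3y = 6 and 3x + y = 28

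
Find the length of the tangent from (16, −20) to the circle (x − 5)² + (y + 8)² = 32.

√233

With centre O = (5, −8), |OP|² = 265 and r² = 32.
Power of the point: PT² = |PO|² − r² = 233, so PT = √233.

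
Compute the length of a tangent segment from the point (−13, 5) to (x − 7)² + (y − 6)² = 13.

The centre is (7, 6) and r = √13. The square of the distance from P to the centre is 400 + 1 = 401.
Power of the point: PT² = |PO|² − r² = 388, so PT = 2√97.

2√97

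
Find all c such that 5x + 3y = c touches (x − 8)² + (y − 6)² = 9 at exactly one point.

Tangency holds when the distance from the centre (8, 6) to the line equals the radius 3:
|5·8 + 3·6 − c| / √34 = 3
|c − (58)| = 3√34.

c = 58 ± 3√34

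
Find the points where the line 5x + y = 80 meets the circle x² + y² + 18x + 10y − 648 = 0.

Express y = −5x + 80 and substitute into the circle:
26x² − 832x + 6552 = 0  ⟹  x² − 32x + 252 = 0
x = 18 or x = 14, giving (18, −10) and (14, 10).

(14, 10) and (18, −10)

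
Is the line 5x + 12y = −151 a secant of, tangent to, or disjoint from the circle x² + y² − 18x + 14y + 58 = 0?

disjoint

Substituting the line into the circle gives 169x² − 1922x + 5785 = 0.
Δ = 3694084 − 3910660 = −216576.
No real roots: the line does not meet the circle.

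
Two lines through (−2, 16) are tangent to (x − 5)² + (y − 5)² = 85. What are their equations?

2x + 9y = 140 and 9x − 2y = −50

Let a tangent through (−2, 16) have slope m. Its distance from (5, 5) must equal √85:
[m·(7) − (−11)]² = 85(m² + 1)
18m² − 77m − 18 = 0, so m = −2/9 or m = 9/2.
With m = −2/9: 2x + 9y = 140. With m = 9/2: 9x − 2y = −50.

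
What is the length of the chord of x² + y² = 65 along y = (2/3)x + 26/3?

2√13

Centre (0, 0), r² = 65. Perpendicular distance d from centre to line = |26| / √13 = 26/√13.
Half the chord is √(r² − d²) = √(13), so the full chord is 2√13.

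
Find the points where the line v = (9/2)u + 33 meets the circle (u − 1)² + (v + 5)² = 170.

(−10, −12) and (−6, 6)

Substitute v = (66 + 9u)/2:
85u² + 1360u + 5100 = 0  ⟹  u² + 16u + 60 = 0
u = −6 or u = −10, giving (−6, 6) and (−10, −12).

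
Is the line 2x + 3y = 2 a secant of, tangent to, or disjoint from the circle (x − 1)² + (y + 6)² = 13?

Substituting the line into the circle gives 13x² − 98x + 292 = 0.
Discriminant = (−98)² − 4·13·(292) = −5580 < 0.
No real roots: the line does not meet the circle.

disjoint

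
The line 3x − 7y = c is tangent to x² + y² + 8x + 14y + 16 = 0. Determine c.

For a tangent, require d(centre, line) = r = 7.
|3·(−4) − 7·(−7) − c| / √58 = 7
|c − (37)| = 7√58.

c = 37 ± 7√58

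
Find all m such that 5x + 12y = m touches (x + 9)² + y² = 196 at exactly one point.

The line touches the circle iff its distance from (−9, 0) is 14:
|5·(−9) + 12·0 − m| / √169 = 14
|m − (−45)| = 14·13, so m = 137 or m = −227.

m = −227 or m = 137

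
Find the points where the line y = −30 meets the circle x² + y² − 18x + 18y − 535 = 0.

Express y = −30 and substitute into the circle:
x² − 18x − 175 = 0
x = 25 or x = −7, giving (25, −30) and (−7, −30).

(−7, −30) and (25, −30)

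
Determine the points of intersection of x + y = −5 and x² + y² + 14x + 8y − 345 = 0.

From the line, y = −x − 5. Substituting:
2x² + 16x − 360 = 0  ⟹  x² + 8x − 180 = 0
x = 10 or x = −18, giving (10, −15) and (−18, 13).

(−18, 13) and (10, −15)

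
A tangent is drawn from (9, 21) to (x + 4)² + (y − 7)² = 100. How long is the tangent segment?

Centre (−4, 7), r² = 100. |PO|² = (13)² + (14)² = 365.
By the tangent–radius right angle, tangent length = √(|PO|² − r²) = √265.

√265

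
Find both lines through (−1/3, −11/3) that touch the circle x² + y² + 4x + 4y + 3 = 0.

A line y − (−11/3) = m(x − (−1/3)) is tangent when its distance from (−2, −2) is √5:
(−5/3m − (5/3))² = 5(m² + 1)
2m² − 5m + 2 = 0, so m = 1/2 or m = 2.
Through (−1/3, −11/3) these give x − 2y = 7 and 2x − y = 3.

x − 2y = 7 and 2x − y = 3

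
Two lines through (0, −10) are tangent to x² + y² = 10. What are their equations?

3x + y = −10 and 3x − y = 10

Write the tangent as mx − y + (−10 − m·(0)) = 0 and set its distance from the centre to √10:
[m·(0) − (10)]² = 10(m² + 1)
m² − 9 = 0, so m = −3 or m = 3.
Through (0, −10) these give 3x + y = −10 and 3x − y = 10.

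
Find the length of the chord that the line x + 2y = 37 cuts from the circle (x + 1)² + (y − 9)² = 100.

4√5

From the line, y = (37 − x)/2. Substituting:
5x² − 30x − 35 = 0  ⟹  x² − 6x − 7 = 0
x = 7 or x = −1, giving (7, 15) and (−1, 19).
|(7, 15) − (−1, 19)| = √((8)² + (−4)²) = 4√5.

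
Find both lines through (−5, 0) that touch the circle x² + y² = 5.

x − 2y = −5 and x + 2y = −5

Let a tangent through (−5, 0) have slope m. Its distance from (0, 0) must equal √5:
[m·(5) − (0)]² = 5(m² + 1)
4m² − 1 = 0, so m = 1/2 or m = −1/2.
Through (−5, 0) these give x − 2y = −5 and x + 2y = −5.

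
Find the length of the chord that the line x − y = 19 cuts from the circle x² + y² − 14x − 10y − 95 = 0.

7√2

From the line, y = x − 19. Substituting:
2x² − 62x + 456 = 0  ⟹  x² − 31x + 228 = 0
x = 19 or x = 12, giving (19, 0) and (12, −7).
Chord length = distance between (19, 0) and (12, −7) = √98 = 7√2.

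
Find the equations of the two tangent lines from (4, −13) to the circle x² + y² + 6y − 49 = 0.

7x − 3y = 67 and 3x + 7y = −79

Write the tangent as mx − y + (−13 − m·(4)) = 0 and set its distance from the centre to √58:
[m·(−4) − (10)]² = 58(m² + 1)
21m² − 40m − 21 = 0, so m = 7/3 or m = −3/7.
Through (4, −13) these give 7x − 3y = 67 and 3x + 7y = −79.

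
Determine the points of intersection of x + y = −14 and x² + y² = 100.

(−8, −6) and (−6, −8)

From the line, y = −x − 14. Substituting:
2x² + 28x + 96 = 0  ⟹  x² + 14x + 48 = 0
x = −6 or x = −8, giving (−6, −8) and (−8, −6).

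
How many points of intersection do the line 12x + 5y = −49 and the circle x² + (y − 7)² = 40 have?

Substituting the line into the circle gives 169x² + 2016x + 6056 = 0.
Discriminant = (2016)² − 4·169·(6056) = −29600 < 0.
No real roots: the line does not meet the circle.

0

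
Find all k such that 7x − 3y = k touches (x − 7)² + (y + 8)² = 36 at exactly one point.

Tangency holds when the distance from the centre (7, −8) to the line equals the radius 6:
|7·7 − 3·(−8) − k| / √58 = 6
|k − (73)| = 6√58.

k = 73 ± 6√58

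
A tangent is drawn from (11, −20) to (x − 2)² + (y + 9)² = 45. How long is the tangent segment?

√157

Centre (2, −9), r² = 45. |PO|² = (9)² + (−11)² = 202.
By the tangent–radius right angle, tangent length = √(|PO|² − r²) = √157.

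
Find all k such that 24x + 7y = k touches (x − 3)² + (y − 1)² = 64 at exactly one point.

k = −121 or k = 279

The line touches the circle iff its distance from (3, 1) is 8:
|24·3 + 7·1 − k| / √625 = 8
|k − (79)| = 8·25, so k = 279 or k = −121.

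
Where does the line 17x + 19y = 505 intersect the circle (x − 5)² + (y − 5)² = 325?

Substitute y = (505 − 17x)/19:
650x² − 17550x + 59800 = 0  ⟹  x² − 27x + 92 = 0
x = 23 or x = 4, giving (23, 6) and (4, 23).

(4, 23) and (23, 6)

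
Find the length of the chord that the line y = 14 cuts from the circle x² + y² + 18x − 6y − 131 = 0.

20

Substitute y = 14:
x² + 18x − 19 = 0
x = 1 or x = −19, giving (1, 14) and (−19, 14).
Chord length = distance between (1, 14) and (−19, 14) = √400 = 20.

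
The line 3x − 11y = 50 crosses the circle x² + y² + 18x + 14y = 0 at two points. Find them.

Express y = (−50 + 3x)/11 and substitute into the circle:
130x² + 2340x − 5200 = 0  ⟹  x² + 18x − 40 = 0
x = 2 or x = −20, giving (2, −4) and (−20, −10).

(−20, −10) and (2, −4)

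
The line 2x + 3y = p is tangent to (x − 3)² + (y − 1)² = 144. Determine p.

p = 9 ± 12√13

Tangency holds when the distance from the centre (3, 1) to the line equals the radius 12:
|2·3 + 3·1 − p| / √13 = 12
|p − (9)| = 12√13.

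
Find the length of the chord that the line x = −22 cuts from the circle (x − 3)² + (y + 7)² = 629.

Centre (3, −7), r² = 629. Perpendicular distance d from centre to line = |25| / √1 = 25.
Chord = 2√(r² − d²) = 2·√(4) = 4.

4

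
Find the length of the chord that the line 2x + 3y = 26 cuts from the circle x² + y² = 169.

6√13

Centre (0, 0), r² = 169. Perpendicular distance d from centre to line = |−26| / √13 = 26/√13.
Half the chord is √(r² − d²) = √(117), so the full chord is 6√13.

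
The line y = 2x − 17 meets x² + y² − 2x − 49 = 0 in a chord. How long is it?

Express y = 2x − 17 and substitute into the circle:
5x² − 70x + 240 = 0  ⟹  x² − 14x + 48 = 0
x = 8 or x = 6, giving (8, −1) and (6, −5).
|(8, −1) − (6, −5)| = √((2)² + (4)²) = 2√5.

2√5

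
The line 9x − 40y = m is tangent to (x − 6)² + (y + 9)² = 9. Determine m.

For a tangent, require d(centre, line) = r = 3.
|9·6 − 40·(−9) − m| / √1681 = 3
|m − (414)| = 3·41, so m = 537 or m = 291.

m = 291 or m = 537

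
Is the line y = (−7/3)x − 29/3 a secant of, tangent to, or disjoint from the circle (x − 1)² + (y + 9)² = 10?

Substituting the line into the circle gives 58x² + 10x − 77 = 0.
Δ = 100 − (−17864) = 17964.
Two real roots: the line is a secant.

secant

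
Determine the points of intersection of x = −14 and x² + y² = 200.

(−14, −2) and (−14, 2)

The line gives x = −14. Substituting into the circle:
y² − 4 = 0
y = 2 or y = −2, giving (−14, 2) and (−14, −2).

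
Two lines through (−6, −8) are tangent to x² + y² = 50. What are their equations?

Let a tangent through (−6, −8) have slope m. Its distance from (0, 0) must equal 5√2:
(6m − (8))² = 50(m² + 1)
7m² + 48m − 7 = 0, so m = −7 or m = 1/7.
Through (−6, −8) these give 7x + y = −50 and x − 7y = 50.

7x + y = −50 and x − 7y = 50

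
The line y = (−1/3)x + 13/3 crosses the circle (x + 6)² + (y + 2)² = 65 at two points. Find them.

(−5, 6) and (−2, 5)

Express y = (13 − x)/3 and substitute into the circle:
10x² + 70x + 100 = 0  ⟹  x² + 7x + 10 = 0
x = −2 or x = −5, giving (−2, 5) and (−5, 6).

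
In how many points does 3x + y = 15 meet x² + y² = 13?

0

Centre (0, 0), r² = 13. Distance² from centre to line = (−15)²/10 = 45/2.
Since d² > r², the line lies outside the circle.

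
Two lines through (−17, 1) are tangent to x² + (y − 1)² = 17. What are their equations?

x − 4y = −21 and x + 4y = −13

A line y − (1) = m(x − (−17)) is tangent when its distance from (0, 1) is √17:
(17m − (0))² = 17(m² + 1)
16m² − 1 = 0, so m = 1/4 or m = −1/4.
With m = 1/4: x − 4y = −21. With m = −1/4: x + 4y = −13.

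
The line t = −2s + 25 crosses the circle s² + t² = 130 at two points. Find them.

Express t = −2s + 25 and substitute into the circle:
5s² − 100s + 495 = 0  ⟹  s² − 20s + 99 = 0
s = 11 or s = 9, giving (11, 3) and (9, 7).

(9, 7) and (11, 3)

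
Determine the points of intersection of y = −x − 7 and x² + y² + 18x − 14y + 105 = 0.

(−14, 7) and (−9, 2)

Substitute y = −x − 7:
2x² + 46x + 252 = 0  ⟹  x² + 23x + 126 = 0
x = −9 or x = −14, giving (−9, 2) and (−14, 7).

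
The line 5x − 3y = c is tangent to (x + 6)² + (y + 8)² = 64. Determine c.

c = −6 ± 8√34

For a tangent, require d(centre, line) = r = 8.
|5·(−6) − 3·(−8) − c| / √34 = 8
|c − (−6)| = 8√34.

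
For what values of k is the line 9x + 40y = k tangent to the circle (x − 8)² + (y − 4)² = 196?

The line touches the circle iff its distance from (8, 4) is 14:
|9·8 + 40·4 − k| / √1681 = 14
|k − (232)| = 14·41, so k = 806 or k = −342.

k = −342 or k = 806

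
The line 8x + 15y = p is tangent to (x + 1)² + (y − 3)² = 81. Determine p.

The line touches the circle iff its distance from (−1, 3) is 9:
|8·(−1) + 15·3 − p| / √289 = 9
|p − (37)| = 9·17, so p = 190 or p = −116.

p = −116 or p = 190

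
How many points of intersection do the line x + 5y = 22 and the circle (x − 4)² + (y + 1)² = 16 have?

d² = (1·4 + 5·(−1) − (22))²/26 = 529/26; r² = 16.
Since d² > r², the line lies outside the circle.

0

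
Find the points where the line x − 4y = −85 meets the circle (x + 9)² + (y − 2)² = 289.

(−17, 17) and (−9, 19)

From the line, y = (85 + x)/4. Substituting:
17x² + 442x + 2601 = 0  ⟹  x² + 26x + 153 = 0
x = −9 or x = −17, giving (−9, 19) and (−17, 17).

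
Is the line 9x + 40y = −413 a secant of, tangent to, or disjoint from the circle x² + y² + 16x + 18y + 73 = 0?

Substituting the line into the circle gives 1681x² + 26554x − 9991 = 0.
Δ = 705114916 − (−67179484) = 772294400.
Two real roots: the line is a secant.

secant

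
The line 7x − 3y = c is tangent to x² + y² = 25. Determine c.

The line touches the circle iff its distance from (0, 0) is 5:
|7·0 − 3·0 − c| / √58 = 5
|c| = 5√58.

c = ±5√58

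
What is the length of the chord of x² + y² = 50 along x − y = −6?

Substitute y = x + 6:
2x² + 12x − 14 = 0  ⟹  x² + 6x − 7 = 0
x = 1 or x = −7, giving (1, 7) and (−7, −1).
|(1, 7) − (−7, −1)| = √((8)² + (8)²) = 8√2.

8√2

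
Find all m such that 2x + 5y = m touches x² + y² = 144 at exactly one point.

Tangency holds when the distance from the centre (0, 0) to the line equals the radius 12:
|2·0 + 5·0 − m| / √29 = 12
|m| = 12√29.

m = ±12√29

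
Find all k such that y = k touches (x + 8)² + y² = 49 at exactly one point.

Tangency holds when the distance from the centre (−8, 0) to the line equals the radius 7:
|0·(−8) + 1·0 − k| / √1 = 7
|k| = 7, so k = 7 or k = −7.

k = −7 or k = 7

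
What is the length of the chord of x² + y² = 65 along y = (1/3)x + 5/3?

Centre (0, 0), r² = 65. Perpendicular distance d from centre to line = |5| / √10 = 5/√10.
Half the chord is √(r² − d²) = √(125/2), so the full chord is 5√10.

5√10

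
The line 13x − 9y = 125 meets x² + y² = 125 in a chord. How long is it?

Centre (0, 0), r² = 125. Perpendicular distance d from centre to line = |−125| / √250 = 125/√250.
Chord = 2√(r² − d²) = 2·√(125/2) = 5√10.

5√10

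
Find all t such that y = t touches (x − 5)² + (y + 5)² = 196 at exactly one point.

t = −19 or t = 9

For a tangent, require d(centre, line) = r = 14.
|0·5 + 1·(−5) − t| / √1 = 14
|t − (−5)| = 14, so t = 9 or t = −19.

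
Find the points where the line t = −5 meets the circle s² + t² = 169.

Express t = −5 and substitute into the circle:
s² − 144 = 0
s = 12 or s = −12, giving (12, −5) and (−12, −5).

(−12, −5) and (12, −5)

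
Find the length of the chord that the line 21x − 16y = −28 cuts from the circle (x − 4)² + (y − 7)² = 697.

Centre (4, 7), r² = 697. Perpendicular distance d from centre to line = |0| / √697 = 0/√697.
Half the chord is √(r² − d²) = √(697), so the full chord is 2√697.

2√697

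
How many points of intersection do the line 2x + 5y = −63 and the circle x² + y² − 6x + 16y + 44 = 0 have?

1

Substituting the line into the circle gives 29x² − 58x + 29 = 0.
Δ = 3364 − 3364 = 0.
A repeated root: the line is tangent.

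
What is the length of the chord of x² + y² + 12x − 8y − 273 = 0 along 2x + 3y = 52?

6√13

From the line, y = (52 − 2x)/3. Substituting:
13x² − 52x − 1001 = 0  ⟹  x² − 4x − 77 = 0
x = 11 or x = −7, giving (11, 10) and (−7, 22).
Chord length = distance between (11, 10) and (−7, 22) = √468 = 6√13.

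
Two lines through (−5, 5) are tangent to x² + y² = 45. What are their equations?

Let a tangent through (−5, 5) have slope m. Its distance from (0, 0) must equal 3√5:
(5m − (−5))² = 45(m² + 1)
2m² − 5m + 2 = 0, so m = 1/2 or m = 2.
Through (−5, 5) these give x − 2y = −15 and 2x − y = −15.

x − 2y = −15 and 2x − y = −15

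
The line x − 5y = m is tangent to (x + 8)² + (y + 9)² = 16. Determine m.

m = 37 ± 4√26

Tangency holds when the distance from the centre (−8, −9) to the line equals the radius 4:
|1·(−8) − 5·(−9) − m| / √26 = 4
|m − (37)| = 4√26.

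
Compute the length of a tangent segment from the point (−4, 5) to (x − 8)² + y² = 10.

√159

The centre is (8, 0) and r = √10. The square of the distance from P to the centre is 144 + 25 = 169.
By the tangent–radius right angle, tangent length = √(|PO|² − r²) = √159.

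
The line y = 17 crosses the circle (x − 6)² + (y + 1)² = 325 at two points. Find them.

(5, 17) and (7, 17)

From the line, y = 17. Substituting:
x² − 12x + 35 = 0
x = 7 or x = 5, giving (7, 17) and (5, 17).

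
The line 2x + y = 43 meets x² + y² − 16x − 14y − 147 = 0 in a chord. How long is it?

12√5

Centre (8, 7), r² = 260. Perpendicular distance d from centre to line = |−20| / √5 = 20/√5.
Half the chord is √(r² − d²) = √(180), so the full chord is 12√5.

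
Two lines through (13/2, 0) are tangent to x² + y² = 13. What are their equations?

Write the tangent as mx − y + (0 − m·(13/2)) = 0 and set its distance from the centre to √13:
(−13/2m − (0))² = 13(m² + 1)
9m² − 4 = 0, so m = 2/3 or m = −2/3.
With m = 2/3: 2x − 3y = 13. With m = −2/3: 2x + 3y = 13.

2x − 3y = 13 and 2x + 3y = 13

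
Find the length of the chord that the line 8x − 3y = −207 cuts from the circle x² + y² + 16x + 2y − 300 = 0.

2√73

Express y = (207 + 8x)/3 and substitute into the circle:
73x² + 3504x + 41391 = 0  ⟹  x² + 48x + 567 = 0
x = −21 or x = −27, giving (−21, 13) and (−27, −3).
Chord length = distance between (−21, 13) and (−27, −3) = √292 = 2√73.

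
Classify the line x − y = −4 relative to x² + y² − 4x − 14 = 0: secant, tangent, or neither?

tangent

Substituting the line into the circle gives 2x² + 4x + 2 = 0.
Δ = 16 − 16 = 0.
A repeated root: the line is tangent.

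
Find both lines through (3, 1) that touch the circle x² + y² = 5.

2x − y = 5 and x + 2y = 5

Write the tangent as mx − y + (1 − m·(3)) = 0 and set its distance from the centre to √5:
[m·(−3) − (−1)]² = 5(m² + 1)
2m² − 3m − 2 = 0, so m = 2 or m = −1/2.
With m = 2: 2x − y = 5. With m = −1/2: x + 2y = 5.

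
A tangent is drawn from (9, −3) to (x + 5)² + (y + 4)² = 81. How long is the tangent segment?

The centre is (−5, −4) and r = 9. The square of the distance from P to the centre is 196 + 1 = 197.
The tangent meets the radius at right angles, so tangent² = |PO|² − r² = 197 − 81 = 116.

2√29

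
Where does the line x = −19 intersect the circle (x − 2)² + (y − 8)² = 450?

(−19, 5) and (−19, 11)

The line gives x = −19. Substituting into the circle:
y² − 16y + 55 = 0
y = 11 or y = 5, giving (−19, 11) and (−19, 5).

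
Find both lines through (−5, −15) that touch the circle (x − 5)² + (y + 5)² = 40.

A line y − (−15) = m(x − (−5)) is tangent when its distance from (5, −5) is 2√10:
[m·(10) − (10)]² = 40(m² + 1)
3m² − 10m + 3 = 0, so m = 3 or m = 1/3.
Through (−5, −15) these give 3x − y = 0 and x − 3y = 40.

3x − y = 0 and x − 3y = 40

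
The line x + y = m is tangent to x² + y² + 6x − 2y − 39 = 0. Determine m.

Tangency holds when the distance from the centre (−3, 1) to the line equals the radius 7:
|1·(−3) + 1·1 − m| / √2 = 7
|m − (−2)| = 7√2.

m = −2 ± 7√2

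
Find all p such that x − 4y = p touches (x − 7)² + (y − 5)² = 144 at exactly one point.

For a tangent, require d(centre, line) = r = 12.
|1·7 − 4·5 − p| / √17 = 12
|p − (−13)| = 12√17.

p = −13 ± 12√17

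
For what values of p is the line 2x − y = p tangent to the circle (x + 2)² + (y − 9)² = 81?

For a tangent, require d(centre, line) = r = 9.
|2·(−2) − 1·9 − p| / √5 = 9
|p − (−13)| = 9√5.

p = −13 ± 9√5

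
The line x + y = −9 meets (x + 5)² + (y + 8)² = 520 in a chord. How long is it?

32√2

Substitute y = −x − 9:
2x² + 12x − 494 = 0  ⟹  x² + 6x − 247 = 0
x = 13 or x = −19, giving (13, −22) and (−19, 10).
|(13, −22) − (−19, 10)| = √((32)² + (−32)²) = 32√2.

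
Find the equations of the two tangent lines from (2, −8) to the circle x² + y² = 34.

A line y − (−8) = m(x − (2)) is tangent when its distance from (0, 0) is √34:
[m·(−2) − (8)]² = 34(m² + 1)
15m² − 16m − 15 = 0, so m = −3/5 or m = 5/3.
With m = −3/5: 3x + 5y = −34. With m = 5/3: 5x − 3y = 34.

3x + 5y = −34 and 5x − 3y = 34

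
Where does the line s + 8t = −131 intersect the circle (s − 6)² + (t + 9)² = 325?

(−11, −15) and (21, −19)

Substitute t = (−131 − s)/8:
65s² − 650s − 15015 = 0  ⟹  s² − 10s − 231 = 0
s = 21 or s = −11, giving (21, −19) and (−11, −15).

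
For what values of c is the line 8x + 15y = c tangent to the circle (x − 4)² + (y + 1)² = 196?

c = −221 or c = 255

The line touches the circle iff its distance from (4, −1) is 14:
|8·4 + 15·(−1) − c| / √289 = 14
|c − (17)| = 14·17, so c = 255 or c = −221.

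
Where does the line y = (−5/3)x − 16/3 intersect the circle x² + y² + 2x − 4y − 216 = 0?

(−11, 13) and (4, −12)

Express y = (−16 − 5x)/3 and substitute into the circle:
34x² + 238x − 1496 = 0  ⟹  x² + 7x − 44 = 0
x = 4 or x = −11, giving (4, −12) and (−11, 13).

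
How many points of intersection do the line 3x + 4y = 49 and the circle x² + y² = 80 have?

Substituting the line into the circle gives 25x² − 294x + 1121 = 0.
Δ = 86436 − 112100 = −25664.
No real roots: the line does not meet the circle.

0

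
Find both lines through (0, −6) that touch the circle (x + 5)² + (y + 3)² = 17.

Write the tangent as mx − y + (−6 − m·(0)) = 0 and set its distance from the centre to √17:
[m·(−5) − (3)]² = 17(m² + 1)
4m² + 15m − 4 = 0, so m = 1/4 or m = −4.
With m = 1/4: x − 4y = 24. With m = −4: 4x + y = −6.

x − 4y = 24 and 4x + y = −6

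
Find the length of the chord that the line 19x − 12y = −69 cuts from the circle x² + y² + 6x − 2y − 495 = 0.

2√505

From the line, y = (69 + 19x)/12. Substituting:
505x² + 3030x − 68175 = 0  ⟹  x² + 6x − 135 = 0
x = 9 or x = −15, giving (9, 20) and (−15, −18).
Chord length = distance between (9, 20) and (−15, −18) = √2020 = 2√505.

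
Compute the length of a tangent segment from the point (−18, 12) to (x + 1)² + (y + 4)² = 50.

3√55

Centre (−1, −4), r² = 50. |PO|² = (−17)² + (16)² = 545.
The tangent meets the radius at right angles, so tangent² = |PO|² − r² = 545 − 50 = 495.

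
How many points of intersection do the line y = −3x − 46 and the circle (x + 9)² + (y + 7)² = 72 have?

Substituting the line into the circle gives 10x² + 252x + 1530 = 0.
Discriminant = (252)² − 4·10·(1530) = 2304 > 0.
Two real roots: the line is a secant.

2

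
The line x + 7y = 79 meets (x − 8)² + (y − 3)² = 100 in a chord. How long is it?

10√2

The distance from (8, 3) to the line is 50/√50, and r² = 100.
Half the chord is √(r² − d²) = √(50), so the full chord is 10√2.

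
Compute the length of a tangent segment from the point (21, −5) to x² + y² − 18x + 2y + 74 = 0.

2√38

With centre O = (9, −1), |OP|² = 160 and r² = 8.
By the tangent–radius right angle, tangent length = √(|PO|² − r²) = √152 = 2√38.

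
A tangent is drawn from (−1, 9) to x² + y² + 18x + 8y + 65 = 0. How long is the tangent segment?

√201

With centre O = (−9, −4), |OP|² = 233 and r² = 32.
Power of the point: PT² = |PO|² − r² = 201, so PT = √201.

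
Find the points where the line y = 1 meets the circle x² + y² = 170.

(−13, 1) and (13, 1)

Express y = 1 and substitute into the circle:
x² − 169 = 0
x = 13 or x = −13, giving (13, 1) and (−13, 1).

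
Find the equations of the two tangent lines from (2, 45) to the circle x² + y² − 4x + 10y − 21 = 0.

7x + y = 59 and 7x − y = −31

Write the tangent as mx − y + (45 − m·(2)) = 0 and set its distance from the centre to 5√2:
(0m − (−50))² = 50(m² + 1)
m² − 49 = 0, so m = −7 or m = 7.
Through (2, 45) these give 7x + y = 59 and 7x − y = −31.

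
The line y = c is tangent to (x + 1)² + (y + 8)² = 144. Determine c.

c = −20 or c = 4

For a tangent, require d(centre, line) = r = 12.
|0·(−1) + 1·(−8) − c| / √1 = 12
|c − (−8)| = 12, so c = 4 or c = −20.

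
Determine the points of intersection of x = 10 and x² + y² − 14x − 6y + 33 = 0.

(10, −1) and (10, 7)

The line gives x = 10. Substituting into the circle:
y² − 6y − 7 = 0
y = 7 or y = −1, giving (10, 7) and (10, −1).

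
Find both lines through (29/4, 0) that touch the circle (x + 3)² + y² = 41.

4x + 5y = 29 and 4x − 5y = 29

A line y − (0) = m(x − (29/4)) is tangent when its distance from (−3, 0) is √41:
[m·(−41/4) − (0)]² = 41(m² + 1)
25m² − 16 = 0, so m = −4/5 or m = 4/5.
With m = −4/5: 4x + 5y = 29. With m = 4/5: 4x − 5y = 29.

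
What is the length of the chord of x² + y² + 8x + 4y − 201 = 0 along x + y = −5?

21√2

Centre (−4, −2), r² = 221. Perpendicular distance d from centre to line = |−1| / √2 = 1/√2.
Chord = 2√(r² − d²) = 2·√(441/2) = 21√2.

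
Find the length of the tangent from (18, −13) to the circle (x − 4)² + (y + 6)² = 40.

√205

Centre (4, −6), r² = 40. |PO|² = (14)² + (−7)² = 245.
The tangent meets the radius at right angles, so tangent² = |PO|² − r² = 245 − 40 = 205.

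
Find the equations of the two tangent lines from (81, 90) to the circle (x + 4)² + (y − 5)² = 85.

A line y − (90) = m(x − (81)) is tangent when its distance from (−4, 5) is √85:
(−85m − (−85))² = 85(m² + 1)
42m² − 85m + 42 = 0, so m = 6/7 or m = 7/6.
Through (81, 90) these give 6x − 7y = −144 and 7x − 6y = 27.

6x − 7y = −144 and 7x − 6y = 27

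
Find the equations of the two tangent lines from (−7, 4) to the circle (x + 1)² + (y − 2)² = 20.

2x + y = −10 and x − 2y = −15

Write the tangent as mx − y + (4 − m·(−7)) = 0 and set its distance from the centre to 2√5:
(6m − (−2))² = 20(m² + 1)
2m² + 3m − 2 = 0, so m = −2 or m = 1/2.
With m = −2: 2x + y = −10. With m = 1/2: x − 2y = −15.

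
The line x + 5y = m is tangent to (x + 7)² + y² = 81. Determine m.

For a tangent, require d(centre, line) = r = 9.
|1·(−7) + 5·0 − m| / √26 = 9
|m − (−7)| = 9√26.

m = −7 ± 9√26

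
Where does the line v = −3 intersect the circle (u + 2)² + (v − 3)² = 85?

(−9, −3) and (5, −3)

Express v = −3 and substitute into the circle:
u² + 4u − 45 = 0
u = 5 or u = −9, giving (5, −3) and (−9, −3).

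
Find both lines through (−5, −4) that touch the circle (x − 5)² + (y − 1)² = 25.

y = −4 and 4x − 3y = −8

Let a tangent through (−5, −4) have slope m. Its distance from (5, 1) must equal 5:
(10m − (5))² = 25(m² + 1)
3m² − 4m = 0, so m = 0 or m = 4/3.
With m = 0: y = −4. With m = 4/3: 4x − 3y = −8.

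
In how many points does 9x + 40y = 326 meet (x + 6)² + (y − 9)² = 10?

2

Centre (−6, 9), r² = 10. Distance² from centre to line = (−20)²/1681 = 400/1681.
Since d² < r², the line cuts the circle twice.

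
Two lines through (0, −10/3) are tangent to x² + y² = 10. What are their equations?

Let a tangent through (0, −10/3) have slope m. Its distance from (0, 0) must equal √10:
[m·(0) − (10/3)]² = 10(m² + 1)
9m² − 1 = 0, so m = −1/3 or m = 1/3.
Through (0, −10/3) these give x + 3y = −10 and x − 3y = 10.

x + 3y = −10 and x − 3y = 10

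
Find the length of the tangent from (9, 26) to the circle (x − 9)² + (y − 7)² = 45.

Centre (9, 7), r² = 45. |PO|² = (0)² + (19)² = 361.
Power of the point: PT² = |PO|² − r² = 316, so PT = 2√79.

2√79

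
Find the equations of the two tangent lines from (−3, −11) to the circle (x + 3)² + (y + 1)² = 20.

A line y − (−11) = m(x − (−3)) is tangent when its distance from (−3, −1) is 2√5:
(0m − (10))² = 20(m² + 1)
m² − 4 = 0, so m = −2 or m = 2.
With m = −2: 2x + y = −17. With m = 2: 2x − y = 5.

2x + y = −17 and 2x − y = 5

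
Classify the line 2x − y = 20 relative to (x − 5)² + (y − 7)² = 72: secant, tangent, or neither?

d² = (2·5 − 1·7 − (20))²/5 = 289/5; r² = 72.
Since d² < r², the line cuts the circle twice.

secant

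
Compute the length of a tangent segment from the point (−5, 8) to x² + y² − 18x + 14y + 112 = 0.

√403

With centre O = (9, −7), |OP|² = 421 and r² = 18.
Power of the point: PT² = |PO|² − r² = 403, so PT = √403.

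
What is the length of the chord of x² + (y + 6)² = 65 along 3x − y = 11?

From the line, y = 3x − 11. Substituting:
10x² − 30x − 40 = 0  ⟹  x² − 3x − 4 = 0
x = 4 or x = −1, giving (4, 1) and (−1, −14).
Chord length = distance between (4, 1) and (−1, −14) = √250 = 5√10.

5√10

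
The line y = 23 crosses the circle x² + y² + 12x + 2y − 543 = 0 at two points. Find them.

(−8, 23) and (−4, 23)

Express y = 23 and substitute into the circle:
x² + 12x + 32 = 0
x = −4 or x = −8, giving (−4, 23) and (−8, 23).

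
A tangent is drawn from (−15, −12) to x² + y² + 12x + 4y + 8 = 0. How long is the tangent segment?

The centre is (−6, −2) and r = 4√2. The square of the distance from P to the centre is 81 + 100 = 181.
Power of the point: PT² = |PO|² − r² = 149, so PT = √149.

√149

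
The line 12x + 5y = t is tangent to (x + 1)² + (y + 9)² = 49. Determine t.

t = −148 or t = 34

Tangency holds when the distance from the centre (−1, −9) to the line equals the radius 7:
|12·(−1) + 5·(−9) − t| / √169 = 7
|t − (−57)| = 7·13, so t = 34 or t = −148.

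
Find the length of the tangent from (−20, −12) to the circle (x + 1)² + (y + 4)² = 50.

The centre is (−1, −4) and r = 5√2. The square of the distance from P to the centre is 361 + 64 = 425.
The tangent meets the radius at right angles, so tangent² = |PO|² − r² = 425 − 50 = 375.

5√15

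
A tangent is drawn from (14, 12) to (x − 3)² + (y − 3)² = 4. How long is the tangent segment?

With centre O = (3, 3), |OP|² = 202 and r² = 4.
The tangent meets the radius at right angles, so tangent² = |PO|² − r² = 202 − 4 = 198.

3√22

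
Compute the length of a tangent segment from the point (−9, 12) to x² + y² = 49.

4√11

The centre is (0, 0) and r = 7. The square of the distance from P to the centre is 81 + 144 = 225.
By the tangent–radius right angle, tangent length = √(|PO|² − r²) = √176 = 4√11.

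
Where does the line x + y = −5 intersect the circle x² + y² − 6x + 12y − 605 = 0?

Substitute y = −x − 5:
2x² − 8x − 640 = 0  ⟹  x² − 4x − 320 = 0
x = 20 or x = −16, giving (20, −25) and (−16, 11).

(−16, 11) and (20, −25)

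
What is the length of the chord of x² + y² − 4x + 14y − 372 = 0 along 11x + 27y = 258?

5√34

The distance from (2, −7) to the line is 425/√850, and r² = 425.
Half the chord is √(r² − d²) = √(425/2), so the full chord is 5√34.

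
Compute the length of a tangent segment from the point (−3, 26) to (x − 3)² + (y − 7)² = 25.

2√93

The centre is (3, 7) and r = 5. The square of the distance from P to the centre is 36 + 361 = 397.
The tangent meets the radius at right angles, so tangent² = |PO|² − r² = 397 − 25 = 372.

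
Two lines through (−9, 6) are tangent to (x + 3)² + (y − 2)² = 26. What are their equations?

5x + y = −39 and x − 5y = −39

Write the tangent as mx − y + (6 − m·(−9)) = 0 and set its distance from the centre to √26:
(6m − (−4))² = 26(m² + 1)
5m² + 24m − 5 = 0, so m = −5 or m = 1/5.
Through (−9, 6) these give 5x + y = −39 and x − 5y = −39.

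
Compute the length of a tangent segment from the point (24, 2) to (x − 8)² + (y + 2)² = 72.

10√2

With centre O = (8, −2), |OP|² = 272 and r² = 72.
By the tangent–radius right angle, tangent length = √(|PO|² − r²) = √200 = 10√2.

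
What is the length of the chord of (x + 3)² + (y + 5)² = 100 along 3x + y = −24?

6√10

Centre (−3, −5), r² = 100. Perpendicular distance d from centre to line = |10| / √10 = 10/√10.
Chord = 2√(r² − d²) = 2·√(90) = 6√10.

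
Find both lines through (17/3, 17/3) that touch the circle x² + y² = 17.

A line y − (17/3) = m(x − (17/3)) is tangent when its distance from (0, 0) is √17:
(−17/3m − (−17/3))² = 17(m² + 1)
4m² − 17m + 4 = 0, so m = 4 or m = 1/4.
With m = 4: 4x − y = 17. With m = 1/4: x − 4y = −17.

4x − y = 17 and x − 4y = −17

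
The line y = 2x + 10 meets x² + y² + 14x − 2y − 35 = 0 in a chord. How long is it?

Express y = 2x + 10 and substitute into the circle:
5x² + 50x + 45 = 0  ⟹  x² + 10x + 9 = 0
x = −1 or x = −9, giving (−1, 8) and (−9, −8).
|(−1, 8) − (−9, −8)| = √((8)² + (16)²) = 8√5.

8√5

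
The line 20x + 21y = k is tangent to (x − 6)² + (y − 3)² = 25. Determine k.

The line touches the circle iff its distance from (6, 3) is 5:
|20·6 + 21·3 − k| / √841 = 5
|k − (183)| = 5·29, so k = 328 or k = 38.

k = 38 or k = 328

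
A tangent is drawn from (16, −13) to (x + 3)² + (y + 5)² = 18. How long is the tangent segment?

√407

The centre is (−3, −5) and r = 3√2. The square of the distance from P to the centre is 361 + 64 = 425.
The tangent meets the radius at right angles, so tangent² = |PO|² − r² = 425 − 18 = 407.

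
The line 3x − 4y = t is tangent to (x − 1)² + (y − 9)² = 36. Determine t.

The line touches the circle iff its distance from (1, 9) is 6:
|3·1 − 4·9 − t| / √25 = 6
|t − (−33)| = 6·5, so t = −3 or t = −63.

t = −63 or t = −3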